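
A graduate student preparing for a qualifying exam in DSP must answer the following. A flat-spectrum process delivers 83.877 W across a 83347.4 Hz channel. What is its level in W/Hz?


Power spectral density:
PSD = P / BW
    = 83.877 / 83347.4
    = 0.00100635 W/Hz

0.00100635 W/Hz


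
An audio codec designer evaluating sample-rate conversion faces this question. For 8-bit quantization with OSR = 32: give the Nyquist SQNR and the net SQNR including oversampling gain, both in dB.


Step 1 — baseline SQNR at Nyquist:
SQNR_base = 6.02*N + 1.76
          = 6.02*8 + 1.76
          = 49.92 dB

Step 2 — oversampling processing gain:
G = 10*log10(OSR) = 10*log10(32) = 15.05 dB

Step 3 — total:
SQNR_total = 49.92 + 15.05 = 64.97 dB

Base SQNR = 49.92 dB; oversampled SQNR = 64.97 dB


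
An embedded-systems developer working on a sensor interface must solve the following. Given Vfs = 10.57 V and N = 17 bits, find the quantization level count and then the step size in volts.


Step 1 — number of quantization levels:
L = 2^N = 2^17 = 131072

Step 2 — LSB step size:
delta = Vfs / L
      = 10.57 / 131072
      = 8.064e-05 V

Levels = 131072; step size = 8.064e-05 V


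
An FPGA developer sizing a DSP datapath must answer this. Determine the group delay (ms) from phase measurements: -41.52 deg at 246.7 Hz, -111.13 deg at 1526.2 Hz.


Group delay from phase difference:
tau = -d(phi)/d(omega)
d(phi) = -69.61 deg = -1.214924 rad
d(omega) = 2*pi*(1526.2 - 246.7) = 8039.3356 rad/s
tau = -(-1.214924) / 8039.3356
    = 0.1511 ms

0.1511 ms


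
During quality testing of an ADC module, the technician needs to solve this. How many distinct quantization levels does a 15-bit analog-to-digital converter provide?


Number of quantization levels = 2^N
= 2^15
= 32768

32768


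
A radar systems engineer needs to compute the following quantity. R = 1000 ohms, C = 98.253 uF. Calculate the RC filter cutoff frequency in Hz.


Cutoff frequency of a first-order RC filter:
fc = 1 / (2 * pi * R * C)
C = 98.253 uF = 9.8253e-05 F
fc = 1 / (2 * pi * 1000 * 9.8253e-05)
   = 1 / 0.61734180598632
   = 1.619848 Hz

1.619848 Hz


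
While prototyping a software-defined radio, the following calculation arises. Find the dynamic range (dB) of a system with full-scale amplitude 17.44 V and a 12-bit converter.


Dynamic range from full-scale to LSB:
V_min = V_max / 2^bits = 17.44 / 2^12
DR = 20 * log10(V_max / V_min)
   = 20 * log10(2^12)
   = 20 * 12 * log10(2)
   = 72.25 dB

72.25 dB


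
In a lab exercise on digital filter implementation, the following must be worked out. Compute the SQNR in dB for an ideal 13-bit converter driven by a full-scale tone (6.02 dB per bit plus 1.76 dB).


Theoretical SNR for a full-scale sinusoid:
SNR = 6.02 * N + 1.76
    = 6.02 * 13 + 1.76
    = 78.26 + 1.76
    = 80.02 dB

80.02 dB


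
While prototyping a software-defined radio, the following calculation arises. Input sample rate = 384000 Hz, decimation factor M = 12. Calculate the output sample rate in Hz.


Decimation reduces the sample rate:
fs_out = fs_in / M
       = 384000 / 12
       = 32000.0 Hz

32000.0 Hz


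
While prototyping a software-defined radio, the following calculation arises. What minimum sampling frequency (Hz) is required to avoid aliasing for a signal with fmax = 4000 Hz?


The Nyquist rate is twice the maximum frequency component.
fs_min = 2 * fmax
      = 2 * 4000
      = 8000 Hz

8000


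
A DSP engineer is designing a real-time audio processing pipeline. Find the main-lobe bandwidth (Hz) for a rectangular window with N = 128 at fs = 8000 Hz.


Main lobe width for a rectangular window:
Width = 2 * fs / N
      = 2 * 8000 / 128
      = 16000 / 128
      = 125.0 Hz

125.0 Hz


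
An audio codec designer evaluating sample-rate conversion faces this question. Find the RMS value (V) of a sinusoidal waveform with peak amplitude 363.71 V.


RMS voltage for a sinusoidal waveform:
V_rms = V_peak / sqrt(2)
      = 363.71 / 1.414214
      = 257.182 V

257.182 V


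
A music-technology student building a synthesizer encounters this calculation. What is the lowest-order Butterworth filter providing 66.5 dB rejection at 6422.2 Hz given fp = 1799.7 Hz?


Butterworth filter order formula:
n = log10(10^(A/10) - 1) / (2 * log10(f_stop/f_pass))
10^(66.5/10) - 1 = 4466834.9215
f_stop/f_pass = 6422.2 / 1799.7 = 3.5685
n = 6.0183 -> ceil = 7

7


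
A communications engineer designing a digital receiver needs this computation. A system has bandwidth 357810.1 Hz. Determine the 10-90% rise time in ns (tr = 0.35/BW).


Rise time from bandwidth relationship:
tr = 0.35 / BW
   = 0.35 / 357810.1
   = 9.781724999e-07 s
   = 978.1725 ns

978.1725 ns


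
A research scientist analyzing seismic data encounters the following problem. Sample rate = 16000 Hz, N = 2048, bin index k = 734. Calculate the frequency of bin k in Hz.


Frequency of DFT bin k:
f_k = k * fs / N
    = 734 * 16000 / 2048
    = 11744000 / 2048
    = 5734.375 Hz

5734.375 Hz


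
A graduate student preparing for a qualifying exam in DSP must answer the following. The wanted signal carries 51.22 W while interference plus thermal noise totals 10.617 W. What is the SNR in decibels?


SNR in decibels:
SNR = 10 * log10(Ps / Pn)
    = 10 * log10(51.22 / 10.617)
    = 10 * log10(4.8243)
    = 10 * 0.6834
    = 6.83 dB

6.83 dB


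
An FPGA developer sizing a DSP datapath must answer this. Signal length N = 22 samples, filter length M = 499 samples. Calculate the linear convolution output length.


Linear convolution output length:
L = N + M - 1
  = 22 + 499 - 1
  = 520 samples

520


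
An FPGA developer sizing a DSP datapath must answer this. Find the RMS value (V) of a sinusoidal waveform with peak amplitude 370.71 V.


RMS voltage for a sinusoidal waveform:
V_rms = V_peak / sqrt(2)
      = 370.71 / 1.414214
      = 262.132 V

262.132 V


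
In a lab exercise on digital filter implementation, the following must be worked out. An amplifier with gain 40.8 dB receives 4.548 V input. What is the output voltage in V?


Output voltage from dB gain:
V_out = V_in * 10^(gain_dB / 20)
      = 4.548 * 10^(40.8 / 20)
      = 4.548 * 109.64782
      = 498.6783 V

498.6783 V


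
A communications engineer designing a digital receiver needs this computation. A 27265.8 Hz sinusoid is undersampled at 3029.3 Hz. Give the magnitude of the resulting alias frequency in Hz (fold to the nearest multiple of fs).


Compute the nearest integer multiple of fs to the signal:
n = round(27265.8 / 3029.3) = 9
f_alias = |27265.8 - 9 * 3029.3|
        = |27265.8 - 27263.7|
        = 2.1 Hz

2.1


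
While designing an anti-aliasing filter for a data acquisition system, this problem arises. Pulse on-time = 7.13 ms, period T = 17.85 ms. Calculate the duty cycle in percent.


Duty cycle as a percentage:
DC = (t_on / T) * 100
   = (7.13 / 17.85) * 100
   = 0.39944 * 100
   = 39.94 %

39.94 %


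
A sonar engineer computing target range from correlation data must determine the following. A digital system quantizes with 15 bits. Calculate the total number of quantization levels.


Number of quantization levels = 2^N
= 2^15
= 32768

32768


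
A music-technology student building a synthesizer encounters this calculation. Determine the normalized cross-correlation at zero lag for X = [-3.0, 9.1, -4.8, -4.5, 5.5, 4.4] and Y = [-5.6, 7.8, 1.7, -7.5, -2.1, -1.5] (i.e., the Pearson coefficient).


Pearson correlation coefficient (population):
r = cov(X,Y) / (std(X) * std(Y))
Mean X = 1.1167, Mean Y = -1.2
Cov(X,Y) = 17.21
Std(X) = 5.434892, Std(Y) = 4.989322
r = 0.6347

0.6347


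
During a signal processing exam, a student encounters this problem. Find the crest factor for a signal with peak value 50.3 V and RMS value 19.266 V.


Crest factor is the ratio of peak to RMS:
CF = V_peak / V_rms
   = 50.3 / 19.266
   = 2.6108

2.6108


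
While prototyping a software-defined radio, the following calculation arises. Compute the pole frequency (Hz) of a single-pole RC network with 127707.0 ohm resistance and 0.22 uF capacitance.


Cutoff frequency of a first-order RC filter:
fc = 1 / (2 * pi * R * C)
C = 0.22 uF = 2.2e-07 F
fc = 1 / (2 * pi * 127707.0 * 2.2e-07)
   = 1 / 0.17652948412528
   = 5.664776 Hz

5.664776 Hz


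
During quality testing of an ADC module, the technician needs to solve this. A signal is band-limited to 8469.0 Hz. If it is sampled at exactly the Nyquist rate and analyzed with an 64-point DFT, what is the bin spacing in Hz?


Step 1 — Nyquist sampling rate:
fs = 2 * fmax = 2 * 8469.0 = 16938.0 Hz

Step 2 — DFT bin spacing:
df = fs / N = 16938.0 / 64 = 264.6562 Hz

264.6562 Hz


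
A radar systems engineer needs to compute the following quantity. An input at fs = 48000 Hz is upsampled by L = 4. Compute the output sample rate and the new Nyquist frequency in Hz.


Step 1 — output sample rate after interpolation by L:
fs_out = L * fs_in = 4 * 48000 = 192000 Hz

Step 2 — Nyquist frequency of the output stream:
f_Nyq = fs_out / 2 = 192000 / 2 = 96000.0 Hz

fs_out = 192000 Hz; f_Nyquist = 96000.0 Hz


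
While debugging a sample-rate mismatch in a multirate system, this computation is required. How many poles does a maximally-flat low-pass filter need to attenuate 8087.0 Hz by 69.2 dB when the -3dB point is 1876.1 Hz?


Butterworth filter order formula:
n = log10(10^(A/10) - 1) / (2 * log10(f_stop/f_pass))
10^(69.2/10) - 1 = 8317636.711
f_stop/f_pass = 8087.0 / 1876.1 = 4.3105
n = 5.4528 -> ceil = 6

6


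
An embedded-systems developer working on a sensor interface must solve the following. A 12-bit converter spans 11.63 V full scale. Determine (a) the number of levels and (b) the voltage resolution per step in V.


Step 1 — number of quantization levels:
L = 2^N = 2^12 = 4096

Step 2 — LSB step size:
delta = Vfs / L
      = 11.63 / 4096
      = 0.00283936 V

Levels = 4096; step size = 0.00283936 V


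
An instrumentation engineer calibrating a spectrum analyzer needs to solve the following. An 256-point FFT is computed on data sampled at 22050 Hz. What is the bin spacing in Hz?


DFT frequency resolution:
df = fs / N
   = 22050 / 256
   = 86.1328 Hz

86.1328 Hz


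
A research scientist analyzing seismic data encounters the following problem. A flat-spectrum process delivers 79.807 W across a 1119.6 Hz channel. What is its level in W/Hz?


Power spectral density:
PSD = P / BW
    = 79.807 / 1119.6
    = 0.07128171 W/Hz

0.07128171 W/Hz


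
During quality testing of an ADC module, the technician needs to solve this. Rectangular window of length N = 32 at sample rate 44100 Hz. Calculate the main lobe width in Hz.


Main lobe width for a rectangular window:
Width = 2 * fs / N
      = 2 * 44100 / 32
      = 88200 / 32
      = 2756.25 Hz

2756.25 Hz


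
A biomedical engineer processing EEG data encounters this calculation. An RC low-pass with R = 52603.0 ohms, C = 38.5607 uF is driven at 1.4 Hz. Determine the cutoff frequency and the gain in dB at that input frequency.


Step 1 — cutoff frequency:
fc = 1 / (2*pi*R*C)
C = 38.5607 uF = 3.85607e-05 F
fc = 1 / (2*pi*52603.0*3.85607e-05)
   = 0.078463 Hz

Step 2 — magnitude at f = 1.4 Hz:
|H(f)| = 1 / sqrt(1 + (f/fc)^2)
f/fc = 1.4 / 0.078463 = 17.842805
|H| = 1 / sqrt(1 + 318.36569) = 0.0559572
|H|_dB = 20*log10(0.0559572) = -25.04 dB

fc = 0.078463 Hz; |H(1.4 Hz)| = -25.04 dB


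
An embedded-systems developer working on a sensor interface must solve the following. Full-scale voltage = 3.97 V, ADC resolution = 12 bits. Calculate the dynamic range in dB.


Dynamic range from full-scale to LSB:
V_min = V_max / 2^bits = 3.97 / 2^12
DR = 20 * log10(V_max / V_min)
   = 20 * log10(2^12)
   = 20 * 12 * log10(2)
   = 72.25 dB

72.25 dB


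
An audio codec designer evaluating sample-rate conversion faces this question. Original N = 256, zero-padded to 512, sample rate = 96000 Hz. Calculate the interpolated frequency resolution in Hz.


Frequency resolution after zero-padding:
N_padded = 256 * 2 = 512
df = fs / N_padded
   = 96000 / 512
   = 187.5 Hz

187.5 Hz


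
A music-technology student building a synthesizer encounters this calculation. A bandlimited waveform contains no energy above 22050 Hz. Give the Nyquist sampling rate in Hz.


The Nyquist rate is twice the maximum frequency component.
fs_min = 2 * fmax
      = 2 * 22050
      = 44100 Hz

44100


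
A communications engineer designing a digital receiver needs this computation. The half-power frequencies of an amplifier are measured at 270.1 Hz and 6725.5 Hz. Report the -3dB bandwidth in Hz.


Bandwidth is the difference of -3dB frequencies:
BW = f_high - f_low
   = 6725.5 - 270.1
   = 6455.4 Hz

6455.4 Hz


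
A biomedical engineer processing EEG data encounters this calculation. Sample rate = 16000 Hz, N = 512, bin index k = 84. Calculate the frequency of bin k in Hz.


Frequency of DFT bin k:
f_k = k * fs / N
    = 84 * 16000 / 512
    = 1344000 / 512
    = 2625.0 Hz

2625.0 Hz


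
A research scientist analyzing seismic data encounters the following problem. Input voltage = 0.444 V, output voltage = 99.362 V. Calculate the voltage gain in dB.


Voltage gain in dB:
G = 20 * log10(Vout / Vin)
  = 20 * log10(99.362 / 0.444)
  = 20 * log10(223.788288)
  = 20 * 2.349837
  = 47.0 dB

47.0 dB


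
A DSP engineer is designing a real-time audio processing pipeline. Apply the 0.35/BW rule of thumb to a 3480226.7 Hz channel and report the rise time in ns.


Rise time from bandwidth relationship:
tr = 0.35 / BW
   = 0.35 / 3480226.7
   = 1.005681613e-07 s
   = 100.5682 ns

100.5682 ns


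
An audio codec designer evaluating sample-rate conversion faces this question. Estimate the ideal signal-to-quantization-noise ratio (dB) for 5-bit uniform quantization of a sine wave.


Theoretical SNR for a full-scale sinusoid:
SNR = 6.02 * N + 1.76
    = 6.02 * 5 + 1.76
    = 30.1 + 1.76
    = 31.86 dB

31.86 dB


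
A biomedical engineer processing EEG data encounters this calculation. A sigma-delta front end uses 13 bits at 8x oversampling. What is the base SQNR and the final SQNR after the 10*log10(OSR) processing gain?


Step 1 — baseline SQNR at Nyquist:
SQNR_base = 6.02*N + 1.76
          = 6.02*13 + 1.76
          = 80.02 dB

Step 2 — oversampling processing gain:
G = 10*log10(OSR) = 10*log10(8) = 9.03 dB

Step 3 — total:
SQNR_total = 80.02 + 9.03 = 89.05 dB

Base SQNR = 80.02 dB; oversampled SQNR = 89.05 dB


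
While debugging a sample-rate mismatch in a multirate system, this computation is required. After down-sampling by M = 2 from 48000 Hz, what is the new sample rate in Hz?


Decimation reduces the sample rate:
fs_out = fs_in / M
       = 48000 / 2
       = 24000.0 Hz

24000.0 Hz


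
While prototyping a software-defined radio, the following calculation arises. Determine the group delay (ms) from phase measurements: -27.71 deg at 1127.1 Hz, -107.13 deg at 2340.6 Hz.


Group delay from phase difference:
tau = -d(phi)/d(omega)
d(phi) = -79.42 deg = -1.38614 rad
d(omega) = 2*pi*(2340.6 - 1127.1) = 7624.6454 rad/s
tau = -(-1.38614) / 7624.6454
    = 0.1818 ms

0.1818 ms


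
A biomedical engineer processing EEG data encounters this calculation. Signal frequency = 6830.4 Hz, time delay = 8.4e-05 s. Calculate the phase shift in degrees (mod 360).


Phase shift from frequency and time delay:
phi = 360 * f * t_delay
    = 360 * 6830.4 * 8.4e-05
    = 206.55 degrees
    mod 360 = 206.55 degrees

206.55 degrees


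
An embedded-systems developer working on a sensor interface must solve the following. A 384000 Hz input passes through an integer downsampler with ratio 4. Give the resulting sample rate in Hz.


Decimation reduces the sample rate:
fs_out = fs_in / M
       = 384000 / 4
       = 96000.0 Hz

96000.0 Hz


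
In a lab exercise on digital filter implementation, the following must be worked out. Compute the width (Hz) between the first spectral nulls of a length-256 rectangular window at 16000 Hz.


Main lobe width for a rectangular window:
Width = 2 * fs / N
      = 2 * 16000 / 256
      = 32000 / 256
      = 125.0 Hz

125.0 Hz


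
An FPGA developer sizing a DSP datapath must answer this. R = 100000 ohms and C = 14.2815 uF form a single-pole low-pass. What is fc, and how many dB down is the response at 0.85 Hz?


Step 1 — cutoff frequency:
fc = 1 / (2*pi*R*C)
C = 14.2815 uF = 1.42815e-05 F
fc = 1 / (2*pi*100000*1.42815e-05)
   = 0.111441 Hz

Step 2 — magnitude at f = 0.85 Hz:
|H(f)| = 1 / sqrt(1 + (f/fc)^2)
f/fc = 0.85 / 0.111441 = 7.627354
|H| = 1 / sqrt(1 + 58.176529) = 0.1299946
|H|_dB = 20*log10(0.1299946) = -17.72 dB

fc = 0.111441 Hz; |H(0.85 Hz)| = -17.72 dB


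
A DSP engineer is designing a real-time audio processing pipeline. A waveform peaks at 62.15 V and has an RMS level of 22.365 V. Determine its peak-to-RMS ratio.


Crest factor is the ratio of peak to RMS:
CF = V_peak / V_rms
   = 62.15 / 22.365
   = 2.7789

2.7789


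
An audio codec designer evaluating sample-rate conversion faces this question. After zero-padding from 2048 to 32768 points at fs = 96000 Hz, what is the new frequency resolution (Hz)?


Frequency resolution after zero-padding:
N_padded = 2048 * 16 = 32768
df = fs / N_padded
   = 96000 / 32768
   = 2.9297 Hz

2.9297 Hz


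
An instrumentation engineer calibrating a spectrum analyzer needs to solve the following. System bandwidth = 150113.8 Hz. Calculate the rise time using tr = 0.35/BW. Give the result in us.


Rise time from bandwidth relationship:
tr = 0.35 / BW
   = 0.35 / 150113.8
   = 2.331564453e-06 s
   = 2.3316 us

2.3316 us


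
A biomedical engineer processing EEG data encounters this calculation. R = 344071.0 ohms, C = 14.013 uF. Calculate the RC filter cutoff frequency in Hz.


Cutoff frequency of a first-order RC filter:
fc = 1 / (2 * pi * R * C)
C = 14.013 uF = 1.4013e-05 F
fc = 1 / (2 * pi * 344071.0 * 1.4013e-05)
   = 1 / 30.294170129646
   = 0.03301 Hz

0.03301 Hz


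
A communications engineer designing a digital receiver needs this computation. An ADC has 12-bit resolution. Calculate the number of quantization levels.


Number of quantization levels = 2^N
= 2^12
= 4096

4096


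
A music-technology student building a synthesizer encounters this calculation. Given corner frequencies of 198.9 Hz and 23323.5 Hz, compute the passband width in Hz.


Bandwidth is the difference of -3dB frequencies:
BW = f_high - f_low
   = 23323.5 - 198.9
   = 23124.6 Hz

23124.6 Hz


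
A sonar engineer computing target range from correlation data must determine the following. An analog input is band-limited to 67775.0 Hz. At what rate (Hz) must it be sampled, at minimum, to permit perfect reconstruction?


The Nyquist rate is twice the maximum frequency component.
fs_min = 2 * fmax
      = 2 * 67775.0
      = 135550.0 Hz

135550.0


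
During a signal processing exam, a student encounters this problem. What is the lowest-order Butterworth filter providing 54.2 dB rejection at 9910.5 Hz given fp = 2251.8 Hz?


Butterworth filter order formula:
n = log10(10^(A/10) - 1) / (2 * log10(f_stop/f_pass))
10^(54.2/10) - 1 = 263025.7992
f_stop/f_pass = 9910.5 / 2251.8 = 4.4011
n = 4.2109 -> ceil = 5

5


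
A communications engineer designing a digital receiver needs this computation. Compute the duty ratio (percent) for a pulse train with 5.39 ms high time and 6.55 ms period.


Duty cycle as a percentage:
DC = (t_on / T) * 100
   = (5.39 / 6.55) * 100
   = 0.822901 * 100
   = 82.29 %

82.29 %


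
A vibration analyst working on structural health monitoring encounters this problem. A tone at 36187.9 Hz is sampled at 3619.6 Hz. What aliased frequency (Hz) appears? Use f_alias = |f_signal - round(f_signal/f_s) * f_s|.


Compute the nearest integer multiple of fs to the signal:
n = round(36187.9 / 3619.6) = 10
f_alias = |36187.9 - 10 * 3619.6|
        = |36187.9 - 36196.0|
        = 8.1 Hz

8.1


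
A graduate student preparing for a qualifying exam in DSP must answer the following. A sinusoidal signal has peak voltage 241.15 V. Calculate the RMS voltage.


RMS voltage for a sinusoidal waveform:
V_rms = V_peak / sqrt(2)
      = 241.15 / 1.414214
      = 170.519 V

170.519 V


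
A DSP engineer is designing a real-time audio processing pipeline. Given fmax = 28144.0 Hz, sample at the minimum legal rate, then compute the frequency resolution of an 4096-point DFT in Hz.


Step 1 — Nyquist sampling rate:
fs = 2 * fmax = 2 * 28144.0 = 56288.0 Hz

Step 2 — DFT bin spacing:
df = fs / N = 56288.0 / 4096 = 13.7422 Hz

13.7422 Hz


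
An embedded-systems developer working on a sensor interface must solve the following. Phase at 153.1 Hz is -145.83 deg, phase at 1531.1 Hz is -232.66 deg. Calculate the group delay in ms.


Group delay from phase difference:
tau = -d(phi)/d(omega)
d(phi) = -86.83 deg = -1.515469 rad
d(omega) = 2*pi*(1531.1 - 153.1) = 8658.2294 rad/s
tau = -(-1.515469) / 8658.2294
    = 0.175 ms

0.175 ms


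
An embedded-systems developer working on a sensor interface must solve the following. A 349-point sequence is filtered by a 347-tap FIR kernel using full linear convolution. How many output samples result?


Linear convolution output length:
L = N + M - 1
  = 349 + 347 - 1
  = 695 samples

695


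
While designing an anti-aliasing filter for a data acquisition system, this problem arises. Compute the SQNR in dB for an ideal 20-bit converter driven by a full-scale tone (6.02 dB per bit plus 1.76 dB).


Theoretical SNR for a full-scale sinusoid:
SNR = 6.02 * N + 1.76
    = 6.02 * 20 + 1.76
    = 120.4 + 1.76
    = 122.16 dB

122.16 dB


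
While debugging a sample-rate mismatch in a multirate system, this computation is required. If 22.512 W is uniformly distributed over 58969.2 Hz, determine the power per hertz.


Power spectral density:
PSD = P / BW
    = 22.512 / 58969.2
    = 0.00038176 W/Hz

0.00038176 W/Hz


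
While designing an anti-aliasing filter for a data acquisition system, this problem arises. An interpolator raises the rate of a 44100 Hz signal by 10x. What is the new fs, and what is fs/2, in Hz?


Step 1 — output sample rate after interpolation by L:
fs_out = L * fs_in = 10 * 44100 = 441000 Hz

Step 2 — Nyquist frequency of the output stream:
f_Nyq = fs_out / 2 = 441000 / 2 = 220500.0 Hz

fs_out = 441000 Hz; f_Nyquist = 220500.0 Hz


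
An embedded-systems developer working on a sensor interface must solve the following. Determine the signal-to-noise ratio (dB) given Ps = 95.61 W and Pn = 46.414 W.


SNR in decibels:
SNR = 10 * log10(Ps / Pn)
    = 10 * log10(95.61 / 46.414)
    = 10 * log10(2.0599)
    = 10 * 0.3139
    = 3.14 dB

3.14 dB


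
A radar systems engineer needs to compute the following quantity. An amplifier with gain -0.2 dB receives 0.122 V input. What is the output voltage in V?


Output voltage from dB gain:
V_out = V_in * 10^(gain_dB / 20)
      = 0.122 * 10^(-0.2 / 20)
      = 0.122 * 0.977237
      = 0.1192 V

0.1192 V


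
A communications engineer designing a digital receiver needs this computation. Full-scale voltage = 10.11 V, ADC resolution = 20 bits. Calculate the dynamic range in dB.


Dynamic range from full-scale to LSB:
V_min = V_max / 2^bits = 10.11 / 2^20
DR = 20 * log10(V_max / V_min)
   = 20 * log10(2^20)
   = 20 * 20 * log10(2)
   = 120.41 dB

120.41 dB


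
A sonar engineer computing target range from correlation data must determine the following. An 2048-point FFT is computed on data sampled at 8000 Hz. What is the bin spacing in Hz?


DFT frequency resolution:
df = fs / N
   = 8000 / 2048
   = 3.9062 Hz

3.9062 Hz


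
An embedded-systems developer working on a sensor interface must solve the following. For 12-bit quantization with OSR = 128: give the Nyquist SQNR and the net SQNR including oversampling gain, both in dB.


Step 1 — baseline SQNR at Nyquist:
SQNR_base = 6.02*N + 1.76
          = 6.02*12 + 1.76
          = 74.0 dB

Step 2 — oversampling processing gain:
G = 10*log10(OSR) = 10*log10(128) = 21.07 dB

Step 3 — total:
SQNR_total = 74.0 + 21.07 = 95.07 dB

Base SQNR = 74.0 dB; oversampled SQNR = 95.07 dB


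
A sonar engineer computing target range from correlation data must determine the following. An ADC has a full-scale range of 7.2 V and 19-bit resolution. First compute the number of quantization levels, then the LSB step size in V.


Step 1 — number of quantization levels:
L = 2^N = 2^19 = 524288

Step 2 — LSB step size:
delta = Vfs / L
      = 7.2 / 524288
      = 1.373e-05 V

Levels = 524288; step size = 1.373e-05 V


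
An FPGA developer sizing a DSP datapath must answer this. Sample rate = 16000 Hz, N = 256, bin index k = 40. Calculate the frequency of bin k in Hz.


Frequency of DFT bin k:
f_k = k * fs / N
    = 40 * 16000 / 256
    = 640000 / 256
    = 2500.0 Hz

2500.0 Hz


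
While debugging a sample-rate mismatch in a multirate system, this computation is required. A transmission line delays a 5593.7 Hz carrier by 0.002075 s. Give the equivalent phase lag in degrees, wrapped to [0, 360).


Phase shift from frequency and time delay:
phi = 360 * f * t_delay
    = 360 * 5593.7 * 0.002075
    = 4178.49 degrees
    mod 360 = 218.49 degrees

218.49 degrees


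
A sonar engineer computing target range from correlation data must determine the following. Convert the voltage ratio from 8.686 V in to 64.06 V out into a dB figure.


Voltage gain in dB:
G = 20 * log10(Vout / Vin)
  = 20 * log10(64.06 / 8.686)
  = 20 * log10(7.375086)
  = 20 * 0.867767
  = 17.36 dB

17.36 dB


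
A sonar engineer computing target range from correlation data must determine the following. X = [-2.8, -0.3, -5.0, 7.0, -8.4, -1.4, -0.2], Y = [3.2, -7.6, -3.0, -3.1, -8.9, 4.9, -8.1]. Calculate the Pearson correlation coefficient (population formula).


Pearson correlation coefficient (population):
r = cov(X,Y) / (std(X) * std(Y))
Mean X = -1.5857, Mean Y = -3.2286
Cov(X,Y) = 2.900408
Std(X) = 4.422161, Std(Y) = 5.105659
r = 0.1285

0.1285


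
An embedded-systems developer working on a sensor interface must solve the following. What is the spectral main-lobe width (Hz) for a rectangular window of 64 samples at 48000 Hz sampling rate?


Main lobe width for a rectangular window:
Width = 2 * fs / N
      = 2 * 48000 / 64
      = 96000 / 64
      = 1500.0 Hz

1500.0 Hz


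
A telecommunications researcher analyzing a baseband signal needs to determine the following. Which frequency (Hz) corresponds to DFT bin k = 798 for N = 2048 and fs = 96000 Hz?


Frequency of DFT bin k:
f_k = k * fs / N
    = 798 * 96000 / 2048
    = 76608000 / 2048
    = 37406.25 Hz

37406.25 Hz


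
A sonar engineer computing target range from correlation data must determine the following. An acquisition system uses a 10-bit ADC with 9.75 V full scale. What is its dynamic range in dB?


Dynamic range from full-scale to LSB:
V_min = V_max / 2^bits = 9.75 / 2^10
DR = 20 * log10(V_max / V_min)
   = 20 * log10(2^10)
   = 20 * 10 * log10(2)
   = 60.21 dB

60.21 dB


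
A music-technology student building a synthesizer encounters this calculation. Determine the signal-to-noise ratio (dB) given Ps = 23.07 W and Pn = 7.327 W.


SNR in decibels:
SNR = 10 * log10(Ps / Pn)
    = 10 * log10(23.07 / 7.327)
    = 10 * log10(3.1486)
    = 10 * 0.4981
    = 4.98 dB

4.98 dB


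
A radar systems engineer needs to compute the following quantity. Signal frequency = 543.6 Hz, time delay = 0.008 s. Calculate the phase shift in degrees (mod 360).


Phase shift from frequency and time delay:
phi = 360 * f * t_delay
    = 360 * 543.6 * 0.008
    = 1565.57 degrees
    mod 360 = 125.57 degrees

125.57 degrees


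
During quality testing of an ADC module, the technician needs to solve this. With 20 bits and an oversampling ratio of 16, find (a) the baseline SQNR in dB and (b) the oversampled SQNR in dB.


Step 1 — baseline SQNR at Nyquist:
SQNR_base = 6.02*N + 1.76
          = 6.02*20 + 1.76
          = 122.16 dB

Step 2 — oversampling processing gain:
G = 10*log10(OSR) = 10*log10(16) = 12.04 dB

Step 3 — total:
SQNR_total = 122.16 + 12.04 = 134.2 dB

Base SQNR = 122.16 dB; oversampled SQNR = 134.2 dB


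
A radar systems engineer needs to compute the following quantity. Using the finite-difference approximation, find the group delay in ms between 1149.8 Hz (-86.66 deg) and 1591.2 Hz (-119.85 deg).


Group delay from phase difference:
tau = -d(phi)/d(omega)
d(phi) = -33.19 deg = -0.579275 rad
d(omega) = 2*pi*(1591.2 - 1149.8) = 2773.398 rad/s
tau = -(-0.579275) / 2773.398
    = 0.2089 ms

0.2089 ms


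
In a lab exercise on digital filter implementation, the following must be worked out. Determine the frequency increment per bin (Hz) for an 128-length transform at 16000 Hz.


DFT frequency resolution:
df = fs / N
   = 16000 / 128
   = 125.0 Hz

125.0 Hz


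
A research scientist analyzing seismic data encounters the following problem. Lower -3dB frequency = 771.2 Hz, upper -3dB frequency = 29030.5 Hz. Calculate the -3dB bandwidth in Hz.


Bandwidth is the difference of -3dB frequencies:
BW = f_high - f_low
   = 29030.5 - 771.2
   = 28259.3 Hz

28259.3 Hz


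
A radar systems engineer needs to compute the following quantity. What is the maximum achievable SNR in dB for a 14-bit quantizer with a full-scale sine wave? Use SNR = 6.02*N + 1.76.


Theoretical SNR for a full-scale sinusoid:
SNR = 6.02 * N + 1.76
    = 6.02 * 14 + 1.76
    = 84.28 + 1.76
    = 86.04 dB

86.04 dB


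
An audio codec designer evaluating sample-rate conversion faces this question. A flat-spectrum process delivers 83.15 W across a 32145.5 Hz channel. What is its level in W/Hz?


Power spectral density:
PSD = P / BW
    = 83.15 / 32145.5
    = 0.00258668 W/Hz

0.00258668 W/Hz


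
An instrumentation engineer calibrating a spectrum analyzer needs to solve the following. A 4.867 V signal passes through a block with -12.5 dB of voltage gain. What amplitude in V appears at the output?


Output voltage from dB gain:
V_out = V_in * 10^(gain_dB / 20)
      = 4.867 * 10^(-12.5 / 20)
      = 4.867 * 0.237137
      = 1.1541 V

1.1541 V


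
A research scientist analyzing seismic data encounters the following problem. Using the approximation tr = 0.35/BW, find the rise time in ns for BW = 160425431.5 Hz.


Rise time from bandwidth relationship:
tr = 0.35 / BW
   = 0.35 / 160425431.5
   = 2.181698978e-09 s
   = 2.1817 ns

2.1817 ns


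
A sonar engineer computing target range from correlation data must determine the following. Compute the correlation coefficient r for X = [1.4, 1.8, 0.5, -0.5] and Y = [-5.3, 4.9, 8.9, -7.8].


Pearson correlation coefficient (population):
r = cov(X,Y) / (std(X) * std(Y))
Mean X = 0.8, Mean Y = 0.175
Cov(X,Y) = 2.2975
Std(X) = 0.886002, Std(Y) = 6.928699
r = 0.3743

0.3743


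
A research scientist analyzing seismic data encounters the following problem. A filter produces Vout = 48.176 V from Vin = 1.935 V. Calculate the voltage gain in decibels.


Voltage gain in dB:
G = 20 * log10(Vout / Vin)
  = 20 * log10(48.176 / 1.935)
  = 20 * log10(24.897158)
  = 20 * 1.39615
  = 27.92 dB

27.92 dB


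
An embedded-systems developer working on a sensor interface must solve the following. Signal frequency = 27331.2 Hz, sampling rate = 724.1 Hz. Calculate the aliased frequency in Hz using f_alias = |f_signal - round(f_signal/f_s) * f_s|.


Compute the nearest integer multiple of fs to the signal:
n = round(27331.2 / 724.1) = 38
f_alias = |27331.2 - 38 * 724.1|
        = |27331.2 - 27515.8|
        = 184.6 Hz

184.6


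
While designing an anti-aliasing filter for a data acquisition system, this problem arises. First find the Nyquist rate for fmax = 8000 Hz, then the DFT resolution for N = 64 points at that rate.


Step 1 — Nyquist sampling rate:
fs = 2 * fmax = 2 * 8000 = 16000 Hz

Step 2 — DFT bin spacing:
df = fs / N = 16000 / 64 = 250.0 Hz

250.0 Hz


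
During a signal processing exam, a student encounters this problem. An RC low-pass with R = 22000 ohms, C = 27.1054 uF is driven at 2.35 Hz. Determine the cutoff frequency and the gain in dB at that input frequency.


Step 1 — cutoff frequency:
fc = 1 / (2*pi*R*C)
C = 27.1054 uF = 2.71054e-05 F
fc = 1 / (2*pi*22000*2.71054e-05)
   = 0.266896 Hz

Step 2 — magnitude at f = 2.35 Hz:
|H(f)| = 1 / sqrt(1 + (f/fc)^2)
f/fc = 2.35 / 0.266896 = 8.804928
|H| = 1 / sqrt(1 + 77.526757) = 0.1128473
|H|_dB = 20*log10(0.1128473) = -18.95 dB

fc = 0.266896 Hz; |H(2.35 Hz)| = -18.95 dB


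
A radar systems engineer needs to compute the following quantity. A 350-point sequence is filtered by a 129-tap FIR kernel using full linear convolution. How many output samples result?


Linear convolution output length:
L = N + M - 1
  = 350 + 129 - 1
  = 478 samples

478


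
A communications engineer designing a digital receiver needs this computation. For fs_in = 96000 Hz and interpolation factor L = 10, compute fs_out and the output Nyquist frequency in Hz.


Step 1 — output sample rate after interpolation by L:
fs_out = L * fs_in = 10 * 96000 = 960000 Hz

Step 2 — Nyquist frequency of the output stream:
f_Nyq = fs_out / 2 = 960000 / 2 = 480000.0 Hz

fs_out = 960000 Hz; f_Nyquist = 480000.0 Hz


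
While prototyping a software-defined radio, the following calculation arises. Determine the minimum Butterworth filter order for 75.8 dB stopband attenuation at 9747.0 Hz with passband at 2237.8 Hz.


Butterworth filter order formula:
n = log10(10^(A/10) - 1) / (2 * log10(f_stop/f_pass))
10^(75.8/10) - 1 = 38018938.6321
f_stop/f_pass = 9747.0 / 2237.8 = 4.3556
n = 5.9307 -> ceil = 6

6


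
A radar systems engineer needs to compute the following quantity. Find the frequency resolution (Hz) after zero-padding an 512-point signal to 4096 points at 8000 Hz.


Frequency resolution after zero-padding:
N_padded = 512 * 8 = 4096
df = fs / N_padded
   = 8000 / 4096
   = 1.9531 Hz

1.9531 Hz


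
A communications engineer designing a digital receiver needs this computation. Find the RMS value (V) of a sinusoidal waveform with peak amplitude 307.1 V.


RMS voltage for a sinusoidal waveform:
V_rms = V_peak / sqrt(2)
      = 307.1 / 1.414214
      = 217.152 V

217.152 V


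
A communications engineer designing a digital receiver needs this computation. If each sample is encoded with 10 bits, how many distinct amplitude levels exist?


Number of quantization levels = 2^N
= 2^10
= 1024

1024


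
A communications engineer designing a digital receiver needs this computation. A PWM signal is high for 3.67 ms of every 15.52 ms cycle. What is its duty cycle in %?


Duty cycle as a percentage:
DC = (t_on / T) * 100
   = (3.67 / 15.52) * 100
   = 0.236469 * 100
   = 23.65 %

23.65 %


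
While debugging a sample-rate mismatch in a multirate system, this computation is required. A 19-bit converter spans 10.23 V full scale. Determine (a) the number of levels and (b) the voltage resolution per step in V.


Step 1 — number of quantization levels:
L = 2^N = 2^19 = 524288

Step 2 — LSB step size:
delta = Vfs / L
      = 10.23 / 524288
      = 1.951e-05 V

Levels = 524288; step size = 1.951e-05 V


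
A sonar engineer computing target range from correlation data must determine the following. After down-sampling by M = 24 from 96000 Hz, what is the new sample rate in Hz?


Decimation reduces the sample rate:
fs_out = fs_in / M
       = 96000 / 24
       = 4000.0 Hz

4000.0 Hz


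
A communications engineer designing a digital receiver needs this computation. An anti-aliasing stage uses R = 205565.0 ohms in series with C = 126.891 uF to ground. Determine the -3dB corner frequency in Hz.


Cutoff frequency of a first-order RC filter:
fc = 1 / (2 * pi * R * C)
C = 126.891 uF = 0.000126891 F
fc = 1 / (2 * pi * 205565.0 * 0.000126891)
   = 1 / 163.89279470848
   = 0.006102 Hz

0.006102 Hz


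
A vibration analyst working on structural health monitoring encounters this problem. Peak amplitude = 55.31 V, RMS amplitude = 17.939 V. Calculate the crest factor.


Crest factor is the ratio of peak to RMS:
CF = V_peak / V_rms
   = 55.31 / 17.939
   = 3.0832

3.0832


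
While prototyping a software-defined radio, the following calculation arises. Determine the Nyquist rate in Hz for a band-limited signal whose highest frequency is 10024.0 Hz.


The Nyquist rate is twice the maximum frequency component.
fs_min = 2 * fmax
      = 2 * 10024.0
      = 20048.0 Hz

20048.0


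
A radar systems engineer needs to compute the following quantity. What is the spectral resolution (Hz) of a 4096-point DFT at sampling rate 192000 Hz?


DFT frequency resolution:
df = fs / N
   = 192000 / 4096
   = 46.875 Hz

46.875 Hz


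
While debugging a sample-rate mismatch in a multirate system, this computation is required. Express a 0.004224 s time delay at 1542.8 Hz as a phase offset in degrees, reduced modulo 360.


Phase shift from frequency and time delay:
phi = 360 * f * t_delay
    = 360 * 1542.8 * 0.004224
    = 2346.04 degrees
    mod 360 = 186.04 degrees

186.04 degrees


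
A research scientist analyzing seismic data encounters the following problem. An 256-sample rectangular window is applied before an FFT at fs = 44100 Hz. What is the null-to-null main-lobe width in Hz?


Main lobe width for a rectangular window:
Width = 2 * fs / N
      = 2 * 44100 / 256
      = 88200 / 256
      = 344.531 Hz

344.531 Hz


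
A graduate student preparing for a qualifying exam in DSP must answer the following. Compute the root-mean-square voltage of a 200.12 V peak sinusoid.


RMS voltage for a sinusoidal waveform:
V_rms = V_peak / sqrt(2)
      = 200.12 / 1.414214
      = 141.506 V

141.506 V


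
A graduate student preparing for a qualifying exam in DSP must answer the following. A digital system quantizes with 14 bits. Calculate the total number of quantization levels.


Number of quantization levels = 2^N
= 2^14
= 16384

16384


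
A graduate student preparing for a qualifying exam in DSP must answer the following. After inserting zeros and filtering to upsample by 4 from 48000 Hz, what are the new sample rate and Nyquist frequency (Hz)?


Step 1 — output sample rate after interpolation by L:
fs_out = L * fs_in = 4 * 48000 = 192000 Hz

Step 2 — Nyquist frequency of the output stream:
f_Nyq = fs_out / 2 = 192000 / 2 = 96000.0 Hz

fs_out = 192000 Hz; f_Nyquist = 96000.0 Hz


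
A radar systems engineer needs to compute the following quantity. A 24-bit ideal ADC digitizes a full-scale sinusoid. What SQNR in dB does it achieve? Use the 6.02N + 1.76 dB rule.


Theoretical SNR for a full-scale sinusoid:
SNR = 6.02 * N + 1.76
    = 6.02 * 24 + 1.76
    = 144.48 + 1.76
    = 146.24 dB

146.24 dB


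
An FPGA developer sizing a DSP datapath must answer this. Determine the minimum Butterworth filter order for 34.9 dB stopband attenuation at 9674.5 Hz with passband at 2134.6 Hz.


Butterworth filter order formula:
n = log10(10^(A/10) - 1) / (2 * log10(f_stop/f_pass))
10^(34.9/10) - 1 = 3089.2954
f_stop/f_pass = 9674.5 / 2134.6 = 4.5322
n = 2.6587 -> ceil = 3

3


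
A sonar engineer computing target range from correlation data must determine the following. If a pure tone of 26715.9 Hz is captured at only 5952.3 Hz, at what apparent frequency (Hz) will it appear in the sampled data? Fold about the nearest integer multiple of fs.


Compute the nearest integer multiple of fs to the signal:
n = round(26715.9 / 5952.3) = 4
f_alias = |26715.9 - 4 * 5952.3|
        = |26715.9 - 23809.2|
        = 2906.7 Hz

2906.7


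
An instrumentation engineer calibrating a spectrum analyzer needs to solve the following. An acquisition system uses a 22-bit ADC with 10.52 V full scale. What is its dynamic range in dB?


Dynamic range from full-scale to LSB:
V_min = V_max / 2^bits = 10.52 / 2^22
DR = 20 * log10(V_max / V_min)
   = 20 * log10(2^22)
   = 20 * 22 * log10(2)
   = 132.45 dB

132.45 dB
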